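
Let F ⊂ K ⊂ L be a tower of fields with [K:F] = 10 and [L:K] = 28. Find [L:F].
[L:F] = 280

The tower law says that for any tower of field extensions F ⊂ K ⊂ L with finite degrees, [L:F] = [L:K] · [K:F]. Here this gives [L:F] = 28 · 10 = 280.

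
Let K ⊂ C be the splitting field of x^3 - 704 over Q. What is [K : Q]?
[K : Q] = 6

The roots of x^3 - 704 are ∛704, ω∛704, ω^2∛704 where ω = e^(2πi/3) is a primitive cube root of unity, so K = Q(∛704, ω). Now [Q(∛704):Q] = 3 (since 704 is not a perfect cube, x^3 - 704 is irreducible) and [Q(ω):Q] = 2. Both 2 and 3 divide [K:Q], and [K:Q] ≤ 3·2 = 6, so [K:Q] = 6. (Equivalently: Q(∛704) ⊂ R but ω ∉ R, so [K : Q(∛704)] = 2.)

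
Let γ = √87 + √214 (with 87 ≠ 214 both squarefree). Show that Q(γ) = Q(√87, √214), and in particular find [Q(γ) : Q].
[Q(γ) : Q] = 4 (equivalently, Q(γ) = Q(√87, √214))

Obviously Q(γ) ⊆ Q(√87, √214), and [Q(√87, √214):Q] = 4 (since 87, 214 are distinct squarefree integers > 1 with 18618 not a perfect square). To show equality we compute the minimal polynomial of γ. From γ = √87 + √214: γ^2 = 87 + 2√(18618) + 214 = 301 + 2√(18618), so γ^2 - 301 = 2√(18618); squaring, (γ^2 - 301)^2 = 4·18618, i.e. γ^4 - 602γ^2 + 90601 - 74472 = 0, i.e. γ^4 - 602γ^2 + 16129 = 0. So γ is a root of x^4 - 602x^2 + 16129. This polynomial is irreducible over Q: it has no rational root (each ±√87 ± √214 is irrational), and any factorization into two quadratics over Q would force √(18618) ∈ Q (pairing opposite roots) or √87, √214 ∈ Q (other pairings), all impossible. Hence [Q(γ):Q] = 4 = [Q(√87, √214):Q], so Q(γ) = Q(√87, √214).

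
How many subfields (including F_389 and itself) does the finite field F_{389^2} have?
F_{389^2} has 2 subfields

The subfields of F_{p^n} are exactly the fields F_{p^d} for d | n (each is the fixed field of the unique index-d subgroup of Gal(F_{p^n}/F_p) ≅ Z/nZ). The divisors of n = 2 are {1, 2}, giving 2 subfields: F_{389^1}, F_{389^2}.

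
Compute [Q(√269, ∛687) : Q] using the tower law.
[Q(√269, ∛687) : Q] = 6

Let L = Q(√269, ∛687). Since Q(√269) ⊂ L and [Q(√269):Q] = 2, the tower law gives 2 | [L:Q]. Likewise Q(∛687) ⊂ L with [Q(∛687):Q] = 3 (because 687 is not a perfect cube), so 3 | [L:Q]. As gcd(2,3) = 1, [L:Q] is divisible by 6. Conversely L is generated over Q by √269 and ∛687, so [L:Q] ≤ 2·3 = 6. Therefore [Q(√269, ∛687) : Q] = 6.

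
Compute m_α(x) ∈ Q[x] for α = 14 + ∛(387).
m_α(x) = x^3 - 42x^2 + 588x - 3131

Set β = α - 14 = ∛(387), so β^3 = 387. Then (α - 14)^3 - 387 = 0, i.e. α is a root of g(x) = (x - 14)^3 - 387 = x^3 - 42x^2 + 588x - 3131. Since g(x) = h(x - 14) where h(x) = x^3 - 387, and h is irreducible over Q (because 387 is not a perfect cube, so h has no rational root, and a monic cubic with no rational root is irreducible), g is also irreducible (irreducibility is preserved under the substitution x → x - 14). Hence m_α(x) = x^3 - 42x^2 + 588x - 3131.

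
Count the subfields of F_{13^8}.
F_{13^8} has 4 subfields

The subfields of F_{p^n} are exactly the fields F_{p^d} for d | n (each is the fixed field of the unique index-d subgroup of Gal(F_{p^n}/F_p) ≅ Z/nZ). The divisors of n = 8 are {1, 2, 4, 8}, giving 4 subfields: F_{13^1}, F_{13^2}, F_{13^4}, F_{13^8}.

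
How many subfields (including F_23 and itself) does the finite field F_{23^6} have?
F_{23^6} has 4 subfields

The subfields of F_{p^n} are exactly the fields F_{p^d} for d | n (each is the fixed field of the unique index-d subgroup of Gal(F_{p^n}/F_p) ≅ Z/nZ). The divisors of n = 6 are {1, 2, 3, 6}, giving 4 subfields: F_{23^1}, F_{23^2}, F_{23^3}, F_{23^6}.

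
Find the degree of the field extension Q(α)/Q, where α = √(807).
[Q(α):Q] = 2

[Q(α):Q] equals the degree of the minimal polynomial of α. Here α^2 = 807 and x^2 - 807 is irreducible (d = 807 is squarefree, ≠ 1, hence not a square), so deg(m_α) = 2. Thus [Q(α):Q] = 2.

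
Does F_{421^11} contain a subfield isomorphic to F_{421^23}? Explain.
No: F_{421^23} is not a subfield of F_{421^11}

F_{p^m} embeds in F_{p^n} iff m | n. Here 23 ∤ 11 (since 11 = 0·23 + 11 with remainder 11 ≠ 0), so F_{421^23} is not a subfield of F_{421^11}. Equivalently: if it were, the tower law would give 23 = [F_{421^23}:F_421] dividing [F_{421^11}:F_421] = 11, contradiction.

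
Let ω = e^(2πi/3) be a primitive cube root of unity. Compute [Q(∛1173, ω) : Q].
[Q(∛1173, ω) : Q] = 6

[Q(∛1173):Q] = 3 (min poly x^3 - 1173, irreducible since 1173 is not a perfect cube). [Q(ω):Q] = 2 (min poly x^2 + x + 1). Since Q(∛1173) ⊂ R and ω ∉ R, we have ω ∉ Q(∛1173), so x^2 + x + 1 remains irreducible over Q(∛1173) and [Q(∛1173, ω) : Q(∛1173)] = 2. By the tower law, [Q(∛1173, ω) : Q] = 3 · 2 = 6. (In fact Q(∛1173, ω) is the splitting field of x^3 - 1173 over Q.)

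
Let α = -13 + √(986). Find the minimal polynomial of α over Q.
m_α(x) = x^2 + 26x - 817

From α + 13 = √(986), squaring gives (α + 13)^2 = 986, i.e. α^2 + 26α + 169 = 986, so α^2 + 26α - 817 = 0. The discriminant of x^2 + 26x - 817 is (26)^2 - 4·(-817) = 676 + 3268 = 3944, and 4·(986) is not a perfect square in Q since 986 is squarefree and ≠ 1. Hence x^2 + 26x - 817 is irreducible over Q and is the minimal polynomial of α.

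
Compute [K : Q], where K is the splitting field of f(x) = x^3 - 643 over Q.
[K : Q] = 6

The roots of x^3 - 643 are ∛643, ω∛643, ω^2∛643 where ω = e^(2πi/3) is a primitive cube root of unity, so K = Q(∛643, ω). Now [Q(∛643):Q] = 3 (since 643 is not a perfect cube, x^3 - 643 is irreducible) and [Q(ω):Q] = 2. Both 2 and 3 divide [K:Q], and [K:Q] ≤ 3·2 = 6, so [K:Q] = 6. (Equivalently: Q(∛643) ⊂ R but ω ∉ R, so [K : Q(∛643)] = 2.)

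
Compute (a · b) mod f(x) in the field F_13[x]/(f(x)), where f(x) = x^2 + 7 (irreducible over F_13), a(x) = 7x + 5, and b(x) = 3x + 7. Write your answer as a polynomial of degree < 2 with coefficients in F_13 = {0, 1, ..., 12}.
a · b ≡ 12x + 5 (mod f(x))

Multiply in F_13[x]: a(x)·b(x) = (7x + 5)·(3x + 7) = 8x^2 + 12x + 9. This has degree ≥ 2, so divide by f(x) over F_13: 8x^2 + 12x + 9 = (8)·(x^2 + 7) + (12x + 5). Hence a·b ≡ 12x + 5 (mod f). (F_13[x]/(f) is a field with 13^2 = 169 elements since f is irreducible of degree 2.)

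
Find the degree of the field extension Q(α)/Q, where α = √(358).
[Q(α):Q] = 2

[Q(α):Q] equals the degree of the minimal polynomial of α. Here α^2 = 358 and x^2 - 358 is irreducible (d = 358 is squarefree, ≠ 1, hence not a square), so deg(m_α) = 2. Thus [Q(α):Q] = 2.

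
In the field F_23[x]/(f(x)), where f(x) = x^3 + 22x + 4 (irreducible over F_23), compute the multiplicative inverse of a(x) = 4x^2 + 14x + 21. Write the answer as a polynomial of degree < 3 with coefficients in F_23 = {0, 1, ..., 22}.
a(x)^(-1) ≡ 8x^2 + 20x + 18 (mod f(x))

Since f is irreducible over F_23, F_23[x]/(f) is a field and a(x) ≠ 0 has an inverse. Apply the extended Euclidean algorithm to f(x) and a(x) in F_23[x]: f(x) = (6x + 2)·a(x) + (6x + 8);  a(x) = (16x + 4)·(6x + 8) + (12). The last nonzero remainder is the constant 12 = gcd(f, a) in F_23. Back-substituting through the division chain expresses 12 = s(x)·a(x) + t(x)·f(x) with s(x) ≡ 4x^2 + 10x + 9 (mod f), so (4x^2 + 10x + 9)·a(x) ≡ 12 (mod f). Multiplying by 12^(-1) ≡ 2 in F_23 gives a(x)^(-1) ≡ 2·(4x^2 + 10x + 9) ≡ 8x^2 + 20x + 18 (mod f). Check: (4x^2 + 14x + 21)·(8x^2 + 20x + 18) = 9x^4 + 8x^3 + 14x^2 + 5x + 10 ≡ 1 (mod x^3 + 22x + 4).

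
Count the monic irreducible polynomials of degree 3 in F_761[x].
There are 146903440 monic irreducible polynomials of degree 3 over F_761

Each element of F_{761^3} that lies in no proper subfield is a root of exactly one monic irreducible of degree 3 over F_761, and each such polynomial has 3 distinct roots in F_{761^3}. By Möbius inversion the count is N_761(3) = (1/3) Σ_{d|3} μ(3/d) · 761^d = (1/3)(μ(3)·761^1 + μ(1)·761^3) = 440710320/3 = 146903440.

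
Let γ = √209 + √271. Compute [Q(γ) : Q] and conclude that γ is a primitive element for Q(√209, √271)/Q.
[Q(γ) : Q] = 4 (equivalently, Q(γ) = Q(√209, √271))

Obviously Q(γ) ⊆ Q(√209, √271), and [Q(√209, √271):Q] = 4 (since 209, 271 are distinct squarefree integers > 1 with 56639 not a perfect square). To show equality we compute the minimal polynomial of γ. From γ = √209 + √271: γ^2 = 209 + 2√(56639) + 271 = 480 + 2√(56639), so γ^2 - 480 = 2√(56639); squaring, (γ^2 - 480)^2 = 4·56639, i.e. γ^4 - 960γ^2 + 230400 - 226556 = 0, i.e. γ^4 - 960γ^2 + 3844 = 0. So γ is a root of x^4 - 960x^2 + 3844. This polynomial is irreducible over Q: it has no rational root (each ±√209 ± √271 is irrational), and any factorization into two quadratics over Q would force √(56639) ∈ Q (pairing opposite roots) or √209, √271 ∈ Q (other pairings), all impossible. Hence [Q(γ):Q] = 4 = [Q(√209, √271):Q], so Q(γ) = Q(√209, √271).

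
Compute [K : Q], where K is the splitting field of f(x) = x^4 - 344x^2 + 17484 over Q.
[K : Q] = 4

Solving the quadratic in x^2: x^2 = (344 ± √(344^2 - 4·17484))/2 = (344 ± √48400)/2 = (344 ± 220)/2, giving x^2 = 282 or x^2 = 62. So f(x) = (x^2 - 282)(x^2 - 62) and the roots of f are ±√282, ±√62. Hence the splitting field is K = Q(√282, √62). Since 282 and 62 are distinct squarefree integers > 1, their product 17484 is not a perfect square, so √62 ∉ Q(√282). By the tower law [K:Q] = [Q(√282,√62):Q(√282)] · [Q(√282):Q] = 2 · 2 = 4.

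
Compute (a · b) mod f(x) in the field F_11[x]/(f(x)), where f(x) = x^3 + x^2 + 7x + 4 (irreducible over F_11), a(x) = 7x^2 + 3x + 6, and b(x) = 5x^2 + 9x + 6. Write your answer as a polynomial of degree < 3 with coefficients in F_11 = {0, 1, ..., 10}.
a · b ≡ 9x^2 + 5x + 7 (mod f(x))

Multiply in F_11[x]: a(x)·b(x) = (7x^2 + 3x + 6)·(5x^2 + 9x + 6) = 2x^4 + x^3 + 6x + 3. This has degree ≥ 3, so divide by f(x) over F_11: 2x^4 + x^3 + 6x + 3 = (2x + 10)·(x^3 + x^2 + 7x + 4) + (9x^2 + 5x + 7). Hence a·b ≡ 9x^2 + 5x + 7 (mod f). (F_11[x]/(f) is a field with 11^3 = 1331 elements since f is irreducible of degree 3.)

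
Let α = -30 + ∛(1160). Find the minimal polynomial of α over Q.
m_α(x) = x^3 + 90x^2 + 2700x + 25840

Set β = α + 30 = ∛(1160), so β^3 = 1160. Then (α + 30)^3 - 1160 = 0, i.e. α is a root of g(x) = (x + 30)^3 - 1160 = x^3 + 90x^2 + 2700x + 25840. Since g(x) = h(x + 30) where h(x) = x^3 - 1160, and h is irreducible over Q (because 1160 is not a perfect cube, so h has no rational root, and a monic cubic with no rational root is irreducible), g is also irreducible (irreducibility is preserved under the substitution x → x + 30). Hence m_α(x) = x^3 + 90x^2 + 2700x + 25840.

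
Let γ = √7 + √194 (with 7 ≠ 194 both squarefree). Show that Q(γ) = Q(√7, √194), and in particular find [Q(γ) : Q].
[Q(γ) : Q] = 4 (equivalently, Q(γ) = Q(√7, √194))

Obviously Q(γ) ⊆ Q(√7, √194), and [Q(√7, √194):Q] = 4 (since 7, 194 are distinct squarefree integers > 1 with 1358 not a perfect square). To show equality we compute the minimal polynomial of γ. From γ = √7 + √194: γ^2 = 7 + 2√(1358) + 194 = 201 + 2√(1358), so γ^2 - 201 = 2√(1358); squaring, (γ^2 - 201)^2 = 4·1358, i.e. γ^4 - 402γ^2 + 40401 - 5432 = 0, i.e. γ^4 - 402γ^2 + 34969 = 0. So γ is a root of x^4 - 402x^2 + 34969. This polynomial is irreducible over Q: it has no rational root (each ±√7 ± √194 is irrational), and any factorization into two quadratics over Q would force √(1358) ∈ Q (pairing opposite roots) or √7, √194 ∈ Q (other pairings), all impossible. Hence [Q(γ):Q] = 4 = [Q(√7, √194):Q], so Q(γ) = Q(√7, √194).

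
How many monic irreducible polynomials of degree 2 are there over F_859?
There are 368511 monic irreducible polynomials of degree 2 over F_859

Each element of F_{859^2} that lies in no proper subfield is a root of exactly one monic irreducible of degree 2 over F_859, and each such polynomial has 2 distinct roots in F_{859^2}. By Möbius inversion the count is N_859(2) = (1/2) Σ_{d|2} μ(2/d) · 859^d = (1/2)(μ(2)·859^1 + μ(1)·859^2) = 737022/2 = 368511.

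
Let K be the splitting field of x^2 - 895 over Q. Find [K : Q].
[K : Q] = 2

f(x) = x^2 - 895 factors as (x - √895)(x + √895). The splitting field is K = Q(√895). Since 895 is squarefree and > 1, it is not a perfect square, so x^2 - 895 is irreducible over Q and [Q(√895) : Q] = 2. Hence [K : Q] = 2.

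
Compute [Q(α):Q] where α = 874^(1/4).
[Q(α):Q] = 4

α is a root of x^4 - 874. By Eisenstein's criterion at the prime p = 2 (which divides the constant term 874 but p^2 = 4 does not, since 874 is squarefree), x^4 - 874 is irreducible over Q. Hence [Q(α):Q] = 4.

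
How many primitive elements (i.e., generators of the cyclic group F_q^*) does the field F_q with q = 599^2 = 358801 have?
There are φ(358800) = 84480 primitive elements

F_q^* is cyclic of order q - 1 = 358800. A cyclic group of order m has exactly φ(m) generators. Here m = 358800 = 2^4 · 3 · 5^2 · 13 · 23, so the number of primitive elements is φ(358800) = 84480.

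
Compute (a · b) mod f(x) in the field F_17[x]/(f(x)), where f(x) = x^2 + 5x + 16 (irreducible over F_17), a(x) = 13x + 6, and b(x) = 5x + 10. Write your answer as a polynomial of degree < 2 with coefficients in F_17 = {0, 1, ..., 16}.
a · b ≡ 5x + 6 (mod f(x))

Multiply in F_17[x]: a(x)·b(x) = (13x + 6)·(5x + 10) = 14x^2 + 7x + 9. This has degree ≥ 2, so divide by f(x) over F_17: 14x^2 + 7x + 9 = (14)·(x^2 + 5x + 16) + (5x + 6). Hence a·b ≡ 5x + 6 (mod f). (F_17[x]/(f) is a field with 17^2 = 289 elements since f is irreducible of degree 2.)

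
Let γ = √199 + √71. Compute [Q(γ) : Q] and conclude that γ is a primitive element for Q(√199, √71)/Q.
[Q(γ) : Q] = 4 (equivalently, Q(γ) = Q(√199, √71))

Obviously Q(γ) ⊆ Q(√199, √71), and [Q(√199, √71):Q] = 4 (since 199, 71 are distinct squarefree integers > 1 with 14129 not a perfect square). To show equality we compute the minimal polynomial of γ. From γ = √199 + √71: γ^2 = 199 + 2√(14129) + 71 = 270 + 2√(14129), so γ^2 - 270 = 2√(14129); squaring, (γ^2 - 270)^2 = 4·14129, i.e. γ^4 - 540γ^2 + 72900 - 56516 = 0, i.e. γ^4 - 540γ^2 + 16384 = 0. So γ is a root of x^4 - 540x^2 + 16384. This polynomial is irreducible over Q: it has no rational root (each ±√199 ± √71 is irrational), and any factorization into two quadratics over Q would force √(14129) ∈ Q (pairing opposite roots) or √199, √71 ∈ Q (other pairings), all impossible. Hence [Q(γ):Q] = 4 = [Q(√199, √71):Q], so Q(γ) = Q(√199, √71).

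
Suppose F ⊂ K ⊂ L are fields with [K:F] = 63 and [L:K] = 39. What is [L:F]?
[L:F] = 2457

The tower law says that for any tower of field extensions F ⊂ K ⊂ L with finite degrees, [L:F] = [L:K] · [K:F]. Here this gives [L:F] = 39 · 63 = 2457.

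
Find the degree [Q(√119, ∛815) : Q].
[Q(√119, ∛815) : Q] = 6

Let L = Q(√119, ∛815). Since Q(√119) ⊂ L and [Q(√119):Q] = 2, the tower law gives 2 | [L:Q]. Likewise Q(∛815) ⊂ L with [Q(∛815):Q] = 3 (because 815 is not a perfect cube), so 3 | [L:Q]. As gcd(2,3) = 1, [L:Q] is divisible by 6. Conversely L is generated over Q by √119 and ∛815, so [L:Q] ≤ 2·3 = 6. Therefore [Q(√119, ∛815) : Q] = 6.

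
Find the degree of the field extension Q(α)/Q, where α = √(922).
[Q(α):Q] = 2

[Q(α):Q] equals the degree of the minimal polynomial of α. Here α^2 = 922 and x^2 - 922 is irreducible (d = 922 is squarefree, ≠ 1, hence not a square), so deg(m_α) = 2. Thus [Q(α):Q] = 2.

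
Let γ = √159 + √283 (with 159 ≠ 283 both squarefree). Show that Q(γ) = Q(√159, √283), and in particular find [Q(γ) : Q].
[Q(γ) : Q] = 4 (equivalently, Q(γ) = Q(√159, √283))

Obviously Q(γ) ⊆ Q(√159, √283), and [Q(√159, √283):Q] = 4 (since 159, 283 are distinct squarefree integers > 1 with 44997 not a perfect square). To show equality we compute the minimal polynomial of γ. From γ = √159 + √283: γ^2 = 159 + 2√(44997) + 283 = 442 + 2√(44997), so γ^2 - 442 = 2√(44997); squaring, (γ^2 - 442)^2 = 4·44997, i.e. γ^4 - 884γ^2 + 195364 - 179988 = 0, i.e. γ^4 - 884γ^2 + 15376 = 0. So γ is a root of x^4 - 884x^2 + 15376. This polynomial is irreducible over Q: it has no rational root (each ±√159 ± √283 is irrational), and any factorization into two quadratics over Q would force √(44997) ∈ Q (pairing opposite roots) or √159, √283 ∈ Q (other pairings), all impossible. Hence [Q(γ):Q] = 4 = [Q(√159, √283):Q], so Q(γ) = Q(√159, √283).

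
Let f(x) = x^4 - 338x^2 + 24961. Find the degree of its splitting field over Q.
[K : Q] = 4

Solving the quadratic in x^2: x^2 = (338 ± √(338^2 - 4·24961))/2 = (338 ± √14400)/2 = (338 ± 120)/2, giving x^2 = 109 or x^2 = 229. So f(x) = (x^2 - 109)(x^2 - 229) and the roots of f are ±√109, ±√229. Hence the splitting field is K = Q(√109, √229). Since 109 and 229 are distinct squarefree integers > 1, their product 24961 is not a perfect square, so √229 ∉ Q(√109). By the tower law [K:Q] = [Q(√109,√229):Q(√109)] · [Q(√109):Q] = 2 · 2 = 4.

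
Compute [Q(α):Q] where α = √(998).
[Q(α):Q] = 2

[Q(α):Q] equals the degree of the minimal polynomial of α. Here α^2 = 998 and x^2 - 998 is irreducible (d = 998 is squarefree, ≠ 1, hence not a square), so deg(m_α) = 2. Thus [Q(α):Q] = 2.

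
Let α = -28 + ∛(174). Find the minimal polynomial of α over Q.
m_α(x) = x^3 + 84x^2 + 2352x + 21778

Set β = α + 28 = ∛(174), so β^3 = 174. Then (α + 28)^3 - 174 = 0, i.e. α is a root of g(x) = (x + 28)^3 - 174 = x^3 + 84x^2 + 2352x + 21778. Since g(x) = h(x + 28) where h(x) = x^3 - 174, and h is irreducible over Q (because 174 is not a perfect cube, so h has no rational root, and a monic cubic with no rational root is irreducible), g is also irreducible (irreducibility is preserved under the substitution x → x + 28). Hence m_α(x) = x^3 + 84x^2 + 2352x + 21778.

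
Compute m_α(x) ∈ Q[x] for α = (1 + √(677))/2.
m_α(x) = x^2 - x - 169

From 2α - 1 = √(677), squaring gives (2α - 1)^2 = 677, i.e. 4α^2 - 4α + 1 = 677, so α^2 - α + (1 - 677)/4 = 0. Since 677 ≡ 1 (mod 4), (1 - 677)/4 = -169 ∈ Z. The polynomial x^2 - x - 169 has discriminant 1 - 4·(-169) = 677, which is not a perfect square in Q (d = 677 is squarefree and ≠ 1), so x^2 - x - 169 is irreducible over Q. It is the minimal polynomial of α.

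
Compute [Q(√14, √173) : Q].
[Q(√14, √173) : Q] = 4

[Q(√14):Q] = 2 (min poly x^2 - 14, irreducible since 14 is squarefree > 1). For the top step, suppose √173 ∈ Q(√14), say √173 = c + d√14 with c, d ∈ Q. Squaring: 173 = c^2 + 14d^2 + 2cd√14. Since √14 ∉ Q this forces 2cd = 0. If d = 0 then √173 = c ∈ Q, contradicting 173 squarefree > 1. If c = 0 then 173 = 14d^2, so 14·173 = (14d)^2 is a perfect square in Q — but 14·173 = 2422 is not a perfect square (since 14 and 173 are distinct squarefree integers). Contradiction. Hence √173 ∉ Q(√14), so x^2 - 173 stays irreducible over Q(√14) and [Q(√14, √173) : Q(√14)] = 2. By the tower law, [Q(√14, √173) : Q] = 2 · 2 = 4.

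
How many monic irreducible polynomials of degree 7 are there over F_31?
There are 3930373440 monic irreducible polynomials of degree 7 over F_31

Each element of F_{31^7} that lies in no proper subfield is a root of exactly one monic irreducible of degree 7 over F_31, and each such polynomial has 7 distinct roots in F_{31^7}. By Möbius inversion the count is N_31(7) = (1/7) Σ_{d|7} μ(7/d) · 31^d = (1/7)(μ(7)·31^1 + μ(1)·31^7) = 27512614080/7 = 3930373440.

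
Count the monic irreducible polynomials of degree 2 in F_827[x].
There are 341551 monic irreducible polynomials of degree 2 over F_827

Each element of F_{827^2} that lies in no proper subfield is a root of exactly one monic irreducible of degree 2 over F_827, and each such polynomial has 2 distinct roots in F_{827^2}. By Möbius inversion the count is N_827(2) = (1/2) Σ_{d|2} μ(2/d) · 827^d = (1/2)(μ(2)·827^1 + μ(1)·827^2) = 683102/2 = 341551.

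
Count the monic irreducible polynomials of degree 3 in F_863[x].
There are 214244928 monic irreducible polynomials of degree 3 over F_863

Each element of F_{863^3} that lies in no proper subfield is a root of exactly one monic irreducible of degree 3 over F_863, and each such polynomial has 3 distinct roots in F_{863^3}. By Möbius inversion the count is N_863(3) = (1/3) Σ_{d|3} μ(3/d) · 863^d = (1/3)(μ(3)·863^1 + μ(1)·863^3) = 642734784/3 = 214244928.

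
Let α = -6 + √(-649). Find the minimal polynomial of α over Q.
m_α(x) = x^2 + 12x + 685

From α + 6 = √(-649), squaring gives (α + 6)^2 = -649, i.e. α^2 + 12α + 36 = -649, so α^2 + 12α + 685 = 0. The discriminant of x^2 + 12x + 685 is (12)^2 - 4·(685) = 144 - 2740 = -2596, and 4·(-649) is not a perfect square in Q since -649 is squarefree and ≠ 1. Hence x^2 + 12x + 685 is irreducible over Q and is the minimal polynomial of α.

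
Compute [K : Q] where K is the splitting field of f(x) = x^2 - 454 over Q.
[K : Q] = 2

f(x) = x^2 - 454 factors as (x - √454)(x + √454). The splitting field is K = Q(√454). Since 454 is squarefree and > 1, it is not a perfect square, so x^2 - 454 is irreducible over Q and [Q(√454) : Q] = 2. Hence [K : Q] = 2.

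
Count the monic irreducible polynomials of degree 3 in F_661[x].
There are 96268040 monic irreducible polynomials of degree 3 over F_661

Each element of F_{661^3} that lies in no proper subfield is a root of exactly one monic irreducible of degree 3 over F_661, and each such polynomial has 3 distinct roots in F_{661^3}. By Möbius inversion the count is N_661(3) = (1/3) Σ_{d|3} μ(3/d) · 661^d = (1/3)(μ(3)·661^1 + μ(1)·661^3) = 288804120/3 = 96268040.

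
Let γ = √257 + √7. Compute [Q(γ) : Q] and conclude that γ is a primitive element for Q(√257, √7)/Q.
[Q(γ) : Q] = 4 (equivalently, Q(γ) = Q(√257, √7))

Obviously Q(γ) ⊆ Q(√257, √7), and [Q(√257, √7):Q] = 4 (since 257, 7 are distinct squarefree integers > 1 with 1799 not a perfect square). To show equality we compute the minimal polynomial of γ. From γ = √257 + √7: γ^2 = 257 + 2√(1799) + 7 = 264 + 2√(1799), so γ^2 - 264 = 2√(1799); squaring, (γ^2 - 264)^2 = 4·1799, i.e. γ^4 - 528γ^2 + 69696 - 7196 = 0, i.e. γ^4 - 528γ^2 + 62500 = 0. So γ is a root of x^4 - 528x^2 + 62500. This polynomial is irreducible over Q: it has no rational root (each ±√257 ± √7 is irrational), and any factorization into two quadratics over Q would force √(1799) ∈ Q (pairing opposite roots) or √257, √7 ∈ Q (other pairings), all impossible. Hence [Q(γ):Q] = 4 = [Q(√257, √7):Q], so Q(γ) = Q(√257, √7).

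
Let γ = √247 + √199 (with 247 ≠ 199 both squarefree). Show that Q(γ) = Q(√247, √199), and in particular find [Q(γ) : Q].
[Q(γ) : Q] = 4 (equivalently, Q(γ) = Q(√247, √199))

Obviously Q(γ) ⊆ Q(√247, √199), and [Q(√247, √199):Q] = 4 (since 247, 199 are distinct squarefree integers > 1 with 49153 not a perfect square). To show equality we compute the minimal polynomial of γ. From γ = √247 + √199: γ^2 = 247 + 2√(49153) + 199 = 446 + 2√(49153), so γ^2 - 446 = 2√(49153); squaring, (γ^2 - 446)^2 = 4·49153, i.e. γ^4 - 892γ^2 + 198916 - 196612 = 0, i.e. γ^4 - 892γ^2 + 2304 = 0. So γ is a root of x^4 - 892x^2 + 2304. This polynomial is irreducible over Q: it has no rational root (each ±√247 ± √199 is irrational), and any factorization into two quadratics over Q would force √(49153) ∈ Q (pairing opposite roots) or √247, √199 ∈ Q (other pairings), all impossible. Hence [Q(γ):Q] = 4 = [Q(√247, √199):Q], so Q(γ) = Q(√247, √199).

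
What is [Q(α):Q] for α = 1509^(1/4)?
[Q(α):Q] = 4

α is a root of x^4 - 1509. By Eisenstein's criterion at the prime p = 3 (which divides the constant term 1509 but p^2 = 9 does not, since 1509 is squarefree), x^4 - 1509 is irreducible over Q. Hence [Q(α):Q] = 4.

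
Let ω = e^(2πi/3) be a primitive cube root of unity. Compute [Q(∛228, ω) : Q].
[Q(∛228, ω) : Q] = 6

[Q(∛228):Q] = 3 (min poly x^3 - 228, irreducible since 228 is not a perfect cube). [Q(ω):Q] = 2 (min poly x^2 + x + 1). Since Q(∛228) ⊂ R and ω ∉ R, we have ω ∉ Q(∛228), so x^2 + x + 1 remains irreducible over Q(∛228) and [Q(∛228, ω) : Q(∛228)] = 2. By the tower law, [Q(∛228, ω) : Q] = 3 · 2 = 6. (In fact Q(∛228, ω) is the splitting field of x^3 - 228 over Q.)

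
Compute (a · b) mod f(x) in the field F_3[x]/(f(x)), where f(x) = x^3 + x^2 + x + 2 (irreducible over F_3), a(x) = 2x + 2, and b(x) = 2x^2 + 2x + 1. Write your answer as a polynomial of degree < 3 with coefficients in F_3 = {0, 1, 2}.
a · b ≡ x^2 + 2x (mod f(x))

Multiply in F_3[x]: a(x)·b(x) = (2x + 2)·(2x^2 + 2x + 1) = x^3 + 2x^2 + 2. This has degree ≥ 3, so divide by f(x) over F_3: x^3 + 2x^2 + 2 = (1)·(x^3 + x^2 + x + 2) + (x^2 + 2x). Hence a·b ≡ x^2 + 2x (mod f). (F_3[x]/(f) is a field with 3^3 = 27 elements since f is irreducible of degree 3.)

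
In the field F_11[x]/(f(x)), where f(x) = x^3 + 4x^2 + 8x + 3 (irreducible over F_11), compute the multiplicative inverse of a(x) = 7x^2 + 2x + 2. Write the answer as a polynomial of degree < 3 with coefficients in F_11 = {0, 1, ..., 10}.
a(x)^(-1) ≡ x^2 + 3x + 4 (mod f(x))

Since f is irreducible over F_11, F_11[x]/(f) is a field and a(x) ≠ 0 has an inverse. Apply the extended Euclidean algorithm to f(x) and a(x) in F_11[x]: f(x) = (8x + 3)·a(x) + (8x + 8);  a(x) = (5x + 9)·(8x + 8) + (7). The last nonzero remainder is the constant 7 = gcd(f, a) in F_11. Back-substituting through the division chain expresses 7 = s(x)·a(x) + t(x)·f(x) with s(x) ≡ 7x^2 + 10x + 6 (mod f), so (7x^2 + 10x + 6)·a(x) ≡ 7 (mod f). Multiplying by 7^(-1) ≡ 8 in F_11 gives a(x)^(-1) ≡ 8·(7x^2 + 10x + 6) ≡ x^2 + 3x + 4 (mod f). Check: (7x^2 + 2x + 2)·(x^2 + 3x + 4) = 7x^4 + x^3 + 3x^2 + 3x + 8 ≡ 1 (mod x^3 + 4x^2 + 8x + 3).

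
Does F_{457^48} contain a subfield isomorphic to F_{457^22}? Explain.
No: F_{457^22} is not a subfield of F_{457^48}

F_{p^m} embeds in F_{p^n} iff m | n. Here 22 ∤ 48 (since 48 = 2·22 + 4 with remainder 4 ≠ 0), so F_{457^22} is not a subfield of F_{457^48}. Equivalently: if it were, the tower law would give 22 = [F_{457^22}:F_457] dividing [F_{457^48}:F_457] = 48, contradiction.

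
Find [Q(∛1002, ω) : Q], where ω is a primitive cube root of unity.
[Q(∛1002, ω) : Q] = 6

[Q(∛1002):Q] = 3 (min poly x^3 - 1002, irreducible since 1002 is not a perfect cube). [Q(ω):Q] = 2 (min poly x^2 + x + 1). Since Q(∛1002) ⊂ R and ω ∉ R, we have ω ∉ Q(∛1002), so x^2 + x + 1 remains irreducible over Q(∛1002) and [Q(∛1002, ω) : Q(∛1002)] = 2. By the tower law, [Q(∛1002, ω) : Q] = 3 · 2 = 6. (In fact Q(∛1002, ω) is the splitting field of x^3 - 1002 over Q.)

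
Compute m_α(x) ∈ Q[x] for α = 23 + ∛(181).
m_α(x) = x^3 - 69x^2 + 1587x - 12348

Set β = α - 23 = ∛(181), so β^3 = 181. Then (α - 23)^3 - 181 = 0, i.e. α is a root of g(x) = (x - 23)^3 - 181 = x^3 - 69x^2 + 1587x - 12348. Since g(x) = h(x - 23) where h(x) = x^3 - 181, and h is irreducible over Q (because 181 is not a perfect cube, so h has no rational root, and a monic cubic with no rational root is irreducible), g is also irreducible (irreducibility is preserved under the substitution x → x - 23). Hence m_α(x) = x^3 - 69x^2 + 1587x - 12348.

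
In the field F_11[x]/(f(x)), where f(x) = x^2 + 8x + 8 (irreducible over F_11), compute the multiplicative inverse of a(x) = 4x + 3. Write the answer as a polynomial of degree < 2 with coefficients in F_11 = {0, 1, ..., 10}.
a(x)^(-1) ≡ 5x + 6 (mod f(x))

Since f is irreducible over F_11, F_11[x]/(f) is a field and a(x) ≠ 0 has an inverse. Apply the extended Euclidean algorithm to f(x) and a(x) in F_11[x]: f(x) = (3x + 8)·a(x) + (6). The last nonzero remainder is the constant 6 = gcd(f, a) in F_11. Back-substituting through the division chain expresses 6 = s(x)·a(x) + t(x)·f(x) with s(x) ≡ 8x + 3 (mod f), so (8x + 3)·a(x) ≡ 6 (mod f). Multiplying by 6^(-1) ≡ 2 in F_11 gives a(x)^(-1) ≡ 2·(8x + 3) ≡ 5x + 6 (mod f). Check: (4x + 3)·(5x + 6) = 9x^2 + 6x + 7 ≡ 1 (mod x^2 + 8x + 8).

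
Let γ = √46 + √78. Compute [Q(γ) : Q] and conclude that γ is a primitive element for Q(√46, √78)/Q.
[Q(γ) : Q] = 4 (equivalently, Q(γ) = Q(√46, √78))

Obviously Q(γ) ⊆ Q(√46, √78), and [Q(√46, √78):Q] = 4 (since 46, 78 are distinct squarefree integers > 1 with 3588 not a perfect square). To show equality we compute the minimal polynomial of γ. From γ = √46 + √78: γ^2 = 46 + 2√(3588) + 78 = 124 + 2√(3588), so γ^2 - 124 = 2√(3588); squaring, (γ^2 - 124)^2 = 4·3588, i.e. γ^4 - 248γ^2 + 15376 - 14352 = 0, i.e. γ^4 - 248γ^2 + 1024 = 0. So γ is a root of x^4 - 248x^2 + 1024. This polynomial is irreducible over Q: it has no rational root (each ±√46 ± √78 is irrational), and any factorization into two quadratics over Q would force √(3588) ∈ Q (pairing opposite roots) or √46, √78 ∈ Q (other pairings), all impossible. Hence [Q(γ):Q] = 4 = [Q(√46, √78):Q], so Q(γ) = Q(√46, √78).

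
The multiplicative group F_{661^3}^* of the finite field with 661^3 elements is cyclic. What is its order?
|F_{661^3}^*| = 288804780

F_{661^3} has 661^3 = 288804781 elements; its multiplicative group consists of all nonzero elements, so |F_{661^3}^*| = 288804781 - 1 = 288804780. (It is cyclic since any finite subgroup of the multiplicative group of a field is cyclic.)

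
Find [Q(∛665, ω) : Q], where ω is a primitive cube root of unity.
[Q(∛665, ω) : Q] = 6

[Q(∛665):Q] = 3 (min poly x^3 - 665, irreducible since 665 is not a perfect cube). [Q(ω):Q] = 2 (min poly x^2 + x + 1). Since Q(∛665) ⊂ R and ω ∉ R, we have ω ∉ Q(∛665), so x^2 + x + 1 remains irreducible over Q(∛665) and [Q(∛665, ω) : Q(∛665)] = 2. By the tower law, [Q(∛665, ω) : Q] = 3 · 2 = 6. (In fact Q(∛665, ω) is the splitting field of x^3 - 665 over Q.)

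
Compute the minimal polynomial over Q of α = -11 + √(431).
m_α(x) = x^2 + 22x - 310

From α + 11 = √(431), squaring gives (α + 11)^2 = 431, i.e. α^2 + 22α + 121 = 431, so α^2 + 22α - 310 = 0. The discriminant of x^2 + 22x - 310 is (22)^2 - 4·(-310) = 484 + 1240 = 1724, and 4·(431) is not a perfect square in Q since 431 is squarefree and ≠ 1. Hence x^2 + 22x - 310 is irreducible over Q and is the minimal polynomial of α.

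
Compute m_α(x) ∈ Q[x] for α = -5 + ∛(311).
m_α(x) = x^3 + 15x^2 + 75x - 186

Set β = α + 5 = ∛(311), so β^3 = 311. Then (α + 5)^3 - 311 = 0, i.e. α is a root of g(x) = (x + 5)^3 - 311 = x^3 + 15x^2 + 75x - 186. Since g(x) = h(x + 5) where h(x) = x^3 - 311, and h is irreducible over Q (because 311 is not a perfect cube, so h has no rational root, and a monic cubic with no rational root is irreducible), g is also irreducible (irreducibility is preserved under the substitution x → x + 5). Hence m_α(x) = x^3 + 15x^2 + 75x - 186.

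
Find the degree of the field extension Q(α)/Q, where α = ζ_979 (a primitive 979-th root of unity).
[Q(α):Q] = 880

The minimal polynomial of ζ_979 over Q is the 979-th cyclotomic polynomial Φ_979(x), which is irreducible over Q and has degree φ(979) = 880. Hence [Q(α):Q] = φ(979) = 880.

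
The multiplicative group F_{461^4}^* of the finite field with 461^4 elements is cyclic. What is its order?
|F_{461^4}^*| = 45165175440

F_{461^4} has 461^4 = 45165175441 elements; its multiplicative group consists of all nonzero elements, so |F_{461^4}^*| = 45165175441 - 1 = 45165175440. (It is cyclic since any finite subgroup of the multiplicative group of a field is cyclic.)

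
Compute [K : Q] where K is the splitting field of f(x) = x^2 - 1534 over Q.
[K : Q] = 2

f(x) = x^2 - 1534 factors as (x - √1534)(x + √1534). The splitting field is K = Q(√1534). Since 1534 is squarefree and > 1, it is not a perfect square, so x^2 - 1534 is irreducible over Q and [Q(√1534) : Q] = 2. Hence [K : Q] = 2.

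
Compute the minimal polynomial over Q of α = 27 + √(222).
m_α(x) = x^2 - 54x + 507

From α - 27 = √(222), squaring gives (α - 27)^2 = 222, i.e. α^2 - 54α + 729 = 222, so α^2 - 54α + 507 = 0. The discriminant of x^2 - 54x + 507 is (-54)^2 - 4·(507) = 2916 - 2028 = 888, and 4·(222) is not a perfect square in Q since 222 is squarefree and ≠ 1. Hence x^2 - 54x + 507 is irreducible over Q and is the minimal polynomial of α.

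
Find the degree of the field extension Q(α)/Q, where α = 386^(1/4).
[Q(α):Q] = 4

α is a root of x^4 - 386. By Eisenstein's criterion at the prime p = 2 (which divides the constant term 386 but p^2 = 4 does not, since 386 is squarefree), x^4 - 386 is irreducible over Q. Hence [Q(α):Q] = 4.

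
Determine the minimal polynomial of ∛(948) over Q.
m_α(x) = x^3 - 948

α satisfies α^3 = 948, so x^3 - 948 annihilates α. By the rational root test, a rational root p/q (in lowest terms) of x^3 - 948 would satisfy p^3 = 948 q^3, forcing q = 1 and p^3 = 948; but 948 is not a perfect cube, contradiction. A monic cubic over Q with no rational root is irreducible (any nontrivial factorization would include a linear factor). Hence x^3 - 948 is the minimal polynomial of α, and in particular [Q(α):Q] = 3.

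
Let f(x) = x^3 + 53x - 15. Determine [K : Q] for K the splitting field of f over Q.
[K : Q] = 6

By the rational root test, any rational root of the monic integer polynomial f(x) = x^3 + 53x - 15 must be an integer dividing the constant term -15, i.e. one of ±{1, 3, 5, 15}. Evaluating: f(1) = 39, f(-1) = -69, f(3) = 171, f(-3) = -201, f(5) = 375, f(-5) = -405, f(15) = 4155, f(-15) = -4185; none is 0, so f has no rational root and is therefore irreducible over Q (a cubic with no linear factor over a field is irreducible). For an irreducible cubic, the Galois group is A_3 or S_3 according as the discriminant disc(f) = -4a^3 - 27b^2 = -4·(53)^3 - 27·(-15)^2 = -601583 is or is not a square in Q. Here disc(f) = -601583 is not a perfect square in Q, so the Galois group of f over Q is not contained in A_3 and must be all of S_3. The splitting field has degree |S_3| = 6 over Q, so [K : Q] = 6.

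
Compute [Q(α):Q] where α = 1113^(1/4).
[Q(α):Q] = 4

α is a root of x^4 - 1113. By Eisenstein's criterion at the prime p = 3 (which divides the constant term 1113 but p^2 = 9 does not, since 1113 is squarefree), x^4 - 1113 is irreducible over Q. Hence [Q(α):Q] = 4.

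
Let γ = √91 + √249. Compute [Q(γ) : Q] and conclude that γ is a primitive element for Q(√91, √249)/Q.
[Q(γ) : Q] = 4 (equivalently, Q(γ) = Q(√91, √249))

Obviously Q(γ) ⊆ Q(√91, √249), and [Q(√91, √249):Q] = 4 (since 91, 249 are distinct squarefree integers > 1 with 22659 not a perfect square). To show equality we compute the minimal polynomial of γ. From γ = √91 + √249: γ^2 = 91 + 2√(22659) + 249 = 340 + 2√(22659), so γ^2 - 340 = 2√(22659); squaring, (γ^2 - 340)^2 = 4·22659, i.e. γ^4 - 680γ^2 + 115600 - 90636 = 0, i.e. γ^4 - 680γ^2 + 24964 = 0. So γ is a root of x^4 - 680x^2 + 24964. This polynomial is irreducible over Q: it has no rational root (each ±√91 ± √249 is irrational), and any factorization into two quadratics over Q would force √(22659) ∈ Q (pairing opposite roots) or √91, √249 ∈ Q (other pairings), all impossible. Hence [Q(γ):Q] = 4 = [Q(√91, √249):Q], so Q(γ) = Q(√91, √249).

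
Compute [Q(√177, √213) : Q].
[Q(√177, √213) : Q] = 4

[Q(√177):Q] = 2 (min poly x^2 - 177, irreducible since 177 is squarefree > 1). For the top step, suppose √213 ∈ Q(√177), say √213 = c + d√177 with c, d ∈ Q. Squaring: 213 = c^2 + 177d^2 + 2cd√177. Since √177 ∉ Q this forces 2cd = 0. If d = 0 then √213 = c ∈ Q, contradicting 213 squarefree > 1. If c = 0 then 213 = 177d^2, so 177·213 = (177d)^2 is a perfect square in Q — but 177·213 = 37701 is not a perfect square (since 177 and 213 are distinct squarefree integers). Contradiction. Hence √213 ∉ Q(√177), so x^2 - 213 stays irreducible over Q(√177) and [Q(√177, √213) : Q(√177)] = 2. By the tower law, [Q(√177, √213) : Q] = 2 · 2 = 4.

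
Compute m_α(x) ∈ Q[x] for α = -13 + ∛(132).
m_α(x) = x^3 + 39x^2 + 507x + 2065

Set β = α + 13 = ∛(132), so β^3 = 132. Then (α + 13)^3 - 132 = 0, i.e. α is a root of g(x) = (x + 13)^3 - 132 = x^3 + 39x^2 + 507x + 2065. Since g(x) = h(x + 13) where h(x) = x^3 - 132, and h is irreducible over Q (because 132 is not a perfect cube, so h has no rational root, and a monic cubic with no rational root is irreducible), g is also irreducible (irreducibility is preserved under the substitution x → x + 13). Hence m_α(x) = x^3 + 39x^2 + 507x + 2065.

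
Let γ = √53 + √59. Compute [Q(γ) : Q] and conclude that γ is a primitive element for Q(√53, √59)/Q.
[Q(γ) : Q] = 4 (equivalently, Q(γ) = Q(√53, √59))

Obviously Q(γ) ⊆ Q(√53, √59), and [Q(√53, √59):Q] = 4 (since 53, 59 are distinct squarefree integers > 1 with 3127 not a perfect square). To show equality we compute the minimal polynomial of γ. From γ = √53 + √59: γ^2 = 53 + 2√(3127) + 59 = 112 + 2√(3127), so γ^2 - 112 = 2√(3127); squaring, (γ^2 - 112)^2 = 4·3127, i.e. γ^4 - 224γ^2 + 12544 - 12508 = 0, i.e. γ^4 - 224γ^2 + 36 = 0. So γ is a root of x^4 - 224x^2 + 36. This polynomial is irreducible over Q: it has no rational root (each ±√53 ± √59 is irrational), and any factorization into two quadratics over Q would force √(3127) ∈ Q (pairing opposite roots) or √53, √59 ∈ Q (other pairings), all impossible. Hence [Q(γ):Q] = 4 = [Q(√53, √59):Q], so Q(γ) = Q(√53, √59).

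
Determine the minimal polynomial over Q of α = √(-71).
m_α(x) = x^2 + 71

α satisfies α^2 + 71 = 0, so x^2 + 71 annihilates α. Since d = -71 is squarefree and ≠ 1, it is not a perfect square in Q, so x^2 + 71 has no rational root and is therefore irreducible over Q (a degree-2 polynomial over a field is irreducible iff it has no root). Hence m_α(x) = x^2 + 71.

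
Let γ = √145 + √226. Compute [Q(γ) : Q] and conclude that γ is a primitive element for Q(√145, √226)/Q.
[Q(γ) : Q] = 4 (equivalently, Q(γ) = Q(√145, √226))

Obviously Q(γ) ⊆ Q(√145, √226), and [Q(√145, √226):Q] = 4 (since 145, 226 are distinct squarefree integers > 1 with 32770 not a perfect square). To show equality we compute the minimal polynomial of γ. From γ = √145 + √226: γ^2 = 145 + 2√(32770) + 226 = 371 + 2√(32770), so γ^2 - 371 = 2√(32770); squaring, (γ^2 - 371)^2 = 4·32770, i.e. γ^4 - 742γ^2 + 137641 - 131080 = 0, i.e. γ^4 - 742γ^2 + 6561 = 0. So γ is a root of x^4 - 742x^2 + 6561. This polynomial is irreducible over Q: it has no rational root (each ±√145 ± √226 is irrational), and any factorization into two quadratics over Q would force √(32770) ∈ Q (pairing opposite roots) or √145, √226 ∈ Q (other pairings), all impossible. Hence [Q(γ):Q] = 4 = [Q(√145, √226):Q], so Q(γ) = Q(√145, √226).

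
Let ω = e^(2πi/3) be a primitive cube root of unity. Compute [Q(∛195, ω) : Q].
[Q(∛195, ω) : Q] = 6

[Q(∛195):Q] = 3 (min poly x^3 - 195, irreducible since 195 is not a perfect cube). [Q(ω):Q] = 2 (min poly x^2 + x + 1). Since Q(∛195) ⊂ R and ω ∉ R, we have ω ∉ Q(∛195), so x^2 + x + 1 remains irreducible over Q(∛195) and [Q(∛195, ω) : Q(∛195)] = 2. By the tower law, [Q(∛195, ω) : Q] = 3 · 2 = 6. (In fact Q(∛195, ω) is the splitting field of x^3 - 195 over Q.)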